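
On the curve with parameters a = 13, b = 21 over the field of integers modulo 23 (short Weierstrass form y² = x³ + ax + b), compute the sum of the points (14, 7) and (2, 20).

(16, 22)

(14, 7) + (2, 20). λ = (20 - 7)/(2 - 14) ≡ 13/11 mod 23. 11⁻¹ ≡ 21 (mod 23), so λ ≡ 20.
  x = λ² - 14 - 2 = 400 - 16 ≡ 16; y = λ·(14 - 16) - 7 ≡ 22. → (16, 22)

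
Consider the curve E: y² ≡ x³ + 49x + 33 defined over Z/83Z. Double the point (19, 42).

(32, 16)

tangent at (19, 42): λ = (3·19² + 49)/(2·42) ≡ 53/1. 1⁻¹ ≡ 1 (mod 83), so λ ≡ 53·1 ≡ 53.
  x = λ² - 19 - 19 = 2809 - 38 ≡ 32; y = λ·(19 - 32) - 42 ≡ 16. → (32, 16)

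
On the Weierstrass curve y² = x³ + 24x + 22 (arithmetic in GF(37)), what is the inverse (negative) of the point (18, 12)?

(18, 25)

-(18, 12) = (18, -12 mod 37) = (18, 25).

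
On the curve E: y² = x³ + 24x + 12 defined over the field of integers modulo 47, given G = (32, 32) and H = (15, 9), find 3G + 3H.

(0, 24)

First 3G:
Repeated addition: build up to 3G.
2G: tangent at (32, 32): λ = (3·32² + 24)/(2·32) ≡ 41/17. 17⁻¹ ≡ 36 (mod 47), so λ ≡ 41·36 ≡ 19.
  x = λ² - 32 - 32 = 361 - 64 ≡ 15; y = λ·(32 - 15) - 32 ≡ 9. → (15, 9)
3G: (15, 9) + (32, 32). λ = (32 - 9)/(32 - 15) ≡ 23/17 mod 47. 17⁻¹ ≡ 36 (mod 47), so λ ≡ 29.
  x = λ² - 15 - 32 = 841 - 47 ≡ 42; y = λ·(15 - 42) - 9 ≡ 7. → (42, 7)
3G = (42, 7).
Next 3H:
Repeated addition: build up to 3H.
2H: tangent at (15, 9): λ = (3·15² + 24)/(2·9) ≡ 41/18. 18⁻¹ ≡ 34 (mod 47), so λ ≡ 41·34 ≡ 31.
  x = λ² - 15 - 15 = 961 - 30 ≡ 38; y = λ·(15 - 38) - 9 ≡ 30. → (38, 30)
3H: (38, 30) + (15, 9). λ = (9 - 30)/(15 - 38) ≡ 26/24 mod 47. 24⁻¹ ≡ 2 (mod 47) since 24·2 = 48 ≡ 1, so λ ≡ 5.
  x = λ² - 38 - 15 = 25 - 53 ≡ 19; y = λ·(38 - 19) - 30 ≡ 18. → (19, 18)
3H = (19, 18).
Finally 3G + 3H:
(42, 7) + (19, 18). λ = (18 - 7)/(19 - 42) ≡ 11/24 mod 47. 24⁻¹ ≡ 2 (mod 47), so λ ≡ 22.
  x = λ² - 42 - 19 = 484 - 61 ≡ 0; y = λ·(42 - 0) - 7 ≡ 24. → (0, 24)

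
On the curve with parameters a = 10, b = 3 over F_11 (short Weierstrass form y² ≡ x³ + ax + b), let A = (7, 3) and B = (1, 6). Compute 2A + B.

(10, 5)

First 2A:
Repeated addition: build up to 2A.
2A: tangent at (7, 3): λ = (3·7² + 10)/(2·3) ≡ 3/6. 6⁻¹ ≡ 2 (mod 11) since 6·2 = 12 ≡ 1, so λ ≡ 3·2 ≡ 6.
  x = λ² - 7 - 7 = 36 - 14 ≡ 0; y = λ·(7 - 0) - 3 ≡ 6. → (0, 6)
2A = (0, 6).
Finally 2A + B:
(0, 6) + (1, 6). λ = (6 - 6)/(1 - 0) ≡ 0/1 mod 11. 1⁻¹ ≡ 1 (mod 11) since 1·1 = 1 ≡ 1, so λ ≡ 0.
  x = λ² - 0 - 1 = 0 - 1 ≡ 10; y = λ·(0 - 10) - 6 ≡ 5. → (10, 5)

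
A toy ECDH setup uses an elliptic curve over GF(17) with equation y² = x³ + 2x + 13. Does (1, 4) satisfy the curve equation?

yes

y² = 4² ≡ 16; x³ + 2x + 13 = 16 ≡ 16 (mod 17). 16 = 16.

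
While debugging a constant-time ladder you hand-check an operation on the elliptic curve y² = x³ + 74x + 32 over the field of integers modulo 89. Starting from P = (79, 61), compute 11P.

(55, 24)

Repeated addition: build up to 11P.
2P: tangent at (79, 61): λ = (3·79² + 74)/(2·61) ≡ 18/33. 33⁻¹ ≡ 27 (mod 89), so λ ≡ 18·27 ≡ 41.
  x = λ² - 79 - 79 = 1681 - 158 ≡ 10; y = λ·(79 - 10) - 61 ≡ 9. → (10, 9)
3P: (10, 9) + (79, 61). λ = (61 - 9)/(79 - 10) ≡ 52/69 mod 89. 69⁻¹ ≡ 40 (mod 89) since 69·40 = 2760 ≡ 1, so λ ≡ 33.
  x = λ² - 10 - 79 = 1089 - 89 ≡ 21; y = λ·(10 - 21) - 9 ≡ 73. → (21, 73)
4P: (21, 73) + (79, 61). λ = (61 - 73)/(79 - 21) ≡ 77/58 mod 89. 58⁻¹ ≡ 66 (mod 89), so λ ≡ 9.
  x = λ² - 21 - 79 = 81 - 100 ≡ 70; y = λ·(21 - 70) - 73 ≡ 20. → (70, 20)
5P: (70, 20) + (79, 61). λ = (61 - 20)/(79 - 70) ≡ 41/9 mod 89. 9⁻¹ ≡ 10 (mod 89), so λ ≡ 54.
  x = λ² - 70 - 79 = 2916 - 149 ≡ 8; y = λ·(70 - 8) - 20 ≡ 35. → (8, 35)
6P: (8, 35) + (79, 61). λ = (61 - 35)/(79 - 8) ≡ 26/71 mod 89. 71⁻¹ ≡ 84 (mod 89), so λ ≡ 48.
  x = λ² - 8 - 79 = 2304 - 87 ≡ 81; y = λ·(8 - 81) - 35 ≡ 21. → (81, 21)
7P: (81, 21) + (79, 61). λ = (61 - 21)/(79 - 81) ≡ 40/87 mod 89. 87⁻¹ ≡ 44 (mod 89) since 87·44 = 3828 ≡ 1, so λ ≡ 69.
  x = λ² - 81 - 79 = 4761 - 160 ≡ 62; y = λ·(81 - 62) - 21 ≡ 44. → (62, 44)
8P: (62, 44) + (79, 61). λ = (61 - 44)/(79 - 62) ≡ 17/17 mod 89. 17⁻¹ ≡ 21 (mod 89) since 17·21 = 357 ≡ 1, so λ ≡ 1.
  x = λ² - 62 - 79 = 1 - 141 ≡ 38; y = λ·(62 - 38) - 44 ≡ 69. → (38, 69)
9P: (38, 69) + (79, 61). λ = (61 - 69)/(79 - 38) ≡ 81/41 mod 89. 41⁻¹ ≡ 76 (mod 89) since 41·76 = 3116 ≡ 1, so λ ≡ 15.
  x = λ² - 38 - 79 = 225 - 117 ≡ 19; y = λ·(38 - 19) - 69 ≡ 38. → (19, 38)
10P: (19, 38) + (79, 61). λ = (61 - 38)/(79 - 19) ≡ 23/60 mod 89. 60⁻¹ ≡ 46 (mod 89), so λ ≡ 79.
  x = λ² - 19 - 79 = 6241 - 98 ≡ 2; y = λ·(19 - 2) - 38 ≡ 59. → (2, 59)
11P: (2, 59) + (79, 61). λ = (61 - 59)/(79 - 2) ≡ 2/77 mod 89. 77⁻¹ ≡ 37 (mod 89), so λ ≡ 74.
  x = λ² - 2 - 79 = 5476 - 81 ≡ 55; y = λ·(2 - 55) - 59 ≡ 24. → (55, 24)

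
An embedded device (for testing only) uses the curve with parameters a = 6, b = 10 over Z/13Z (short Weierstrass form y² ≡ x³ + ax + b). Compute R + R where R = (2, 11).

tangent at (2, 11): λ = (3·2² + 6)/(2·11) ≡ 5/9. 9⁻¹ ≡ 3 (mod 13), so λ ≡ 5·3 ≡ 2.
  x = λ² - 2 - 2 = 4 - 4 ≡ 0; y = λ·(2 - 0) - 11 ≡ 6. → (0, 6)

(0, 6)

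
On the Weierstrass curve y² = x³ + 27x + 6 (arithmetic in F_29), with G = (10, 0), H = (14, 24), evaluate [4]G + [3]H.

(5, 18)

First 4G:
Repeated addition: build up to 4G.
2G: (10, 0) + (10, 0): same x and y₁ ≡ -y₂, so the sum is the point at infinity.
3G: the point at infinity + (10, 0) = (10, 0) (identity).
4G: (10, 0) + (10, 0): same x and y₁ ≡ -y₂, so the sum is the point at infinity.
4G = the point at infinity.
Next 3H:
Repeated addition: build up to 3H.
2H: tangent at (14, 24): λ = (3·14² + 27)/(2·24) ≡ 6/19. 19⁻¹ ≡ 26 (mod 29), so λ ≡ 6·26 ≡ 11.
  x = λ² - 14 - 14 = 121 - 28 ≡ 6; y = λ·(14 - 6) - 24 ≡ 6. → (6, 6)
3H: (6, 6) + (14, 24). λ = (24 - 6)/(14 - 6) ≡ 18/8 mod 29. 8⁻¹ ≡ 11 (mod 29) since 8·11 = 88 ≡ 1, so λ ≡ 24.
  x = λ² - 6 - 14 = 576 - 20 ≡ 5; y = λ·(6 - 5) - 6 ≡ 18. → (5, 18)
3H = (5, 18).
Finally 4G + 3H:
the point at infinity + (5, 18) = (5, 18) (identity).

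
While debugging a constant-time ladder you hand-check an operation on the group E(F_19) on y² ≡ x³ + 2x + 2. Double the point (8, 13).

tangent at (8, 13): λ = (3·8² + 2)/(2·13) ≡ 4/7. 7⁻¹ ≡ 11 (mod 19) since 7·11 = 77 ≡ 1, so λ ≡ 4·11 ≡ 6.
  x = λ² - 8 - 8 = 36 - 16 ≡ 1; y = λ·(8 - 1) - 13 ≡ 10. → (1, 10)

(1, 10)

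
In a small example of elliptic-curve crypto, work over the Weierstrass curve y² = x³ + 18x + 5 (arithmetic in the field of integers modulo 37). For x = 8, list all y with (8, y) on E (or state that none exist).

x³ + 18x + 5 = 661 ≡ 32 (mod 37).
32 is a non-residue mod 37; no y exists.

none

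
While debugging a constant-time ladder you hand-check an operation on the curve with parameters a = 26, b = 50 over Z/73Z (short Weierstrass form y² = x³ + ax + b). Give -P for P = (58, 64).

(58, 9)

-(58, 64) = (58, -64 mod 73) = (58, 9).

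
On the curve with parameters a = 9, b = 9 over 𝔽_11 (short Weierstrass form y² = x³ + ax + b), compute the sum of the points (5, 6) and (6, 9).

(9, 4)

(5, 6) + (6, 9). λ = (9 - 6)/(6 - 5) ≡ 3/1 mod 11. 1⁻¹ ≡ 1 (mod 11) since 1·1 = 1 ≡ 1, so λ ≡ 3.
  x = λ² - 5 - 6 = 9 - 11 ≡ 9; y = λ·(5 - 9) - 6 ≡ 4. → (9, 4)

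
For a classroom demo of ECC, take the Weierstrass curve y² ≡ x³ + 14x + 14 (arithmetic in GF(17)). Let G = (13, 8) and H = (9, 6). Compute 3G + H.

(7, 9)

First 3G:
Repeated addition: build up to 3G.
2G: tangent at (13, 8): λ = (3·13² + 14)/(2·8) ≡ 11/16. 16⁻¹ ≡ 16 (mod 17), so λ ≡ 11·16 ≡ 6.
  x = λ² - 13 - 13 = 36 - 26 ≡ 10; y = λ·(13 - 10) - 8 ≡ 10. → (10, 10)
3G: (10, 10) + (13, 8). λ = (8 - 10)/(13 - 10) ≡ 15/3 mod 17. 3⁻¹ ≡ 6 (mod 17) since 3·6 = 18 ≡ 1, so λ ≡ 5.
  x = λ² - 10 - 13 = 25 - 23 ≡ 2; y = λ·(10 - 2) - 10 ≡ 13. → (2, 13)
3G = (2, 13).
Finally 3G + H:
(2, 13) + (9, 6). λ = (6 - 13)/(9 - 2) ≡ 10/7 mod 17. 7⁻¹ ≡ 5 (mod 17), so λ ≡ 16.
  x = λ² - 2 - 9 = 256 - 11 ≡ 7; y = λ·(2 - 7) - 13 ≡ 9. → (7, 9)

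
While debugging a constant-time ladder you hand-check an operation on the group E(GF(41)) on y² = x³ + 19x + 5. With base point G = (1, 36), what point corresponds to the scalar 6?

Double-and-add on 6 = (110)₂. Start with G = (1, 36) for the leading 1-bit.
double: tangent at (1, 36): λ = (3·1² + 19)/(2·36) ≡ 22/31. 31⁻¹ ≡ 4 (mod 41) since 31·4 = 124 ≡ 1, so λ ≡ 22·4 ≡ 6.
  x = λ² - 1 - 1 = 36 - 2 ≡ 34; y = λ·(1 - 34) - 36 ≡ 12. → (34, 12)
add G: (34, 12) + (1, 36). λ = (36 - 12)/(1 - 34) ≡ 24/8 mod 41. 8⁻¹ ≡ 36 (mod 41) since 8·36 = 288 ≡ 1, so λ ≡ 3.
  x = λ² - 34 - 1 = 9 - 35 ≡ 15; y = λ·(34 - 15) - 12 ≡ 4. → (15, 4)
double: tangent at (15, 4): λ = (3·15² + 19)/(2·4) ≡ 38/8. 8⁻¹ ≡ 36 (mod 41), so λ ≡ 38·36 ≡ 15.
  x = λ² - 15 - 15 = 225 - 30 ≡ 31; y = λ·(15 - 31) - 4 ≡ 2. → (31, 2)

(31, 2)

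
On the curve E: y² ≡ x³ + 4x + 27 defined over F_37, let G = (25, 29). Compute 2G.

tangent at (25, 29): λ = (3·25² + 4)/(2·29) ≡ 29/21. 21⁻¹ ≡ 30 (mod 37), so λ ≡ 29·30 ≡ 19.
  x = λ² - 25 - 25 = 361 - 50 ≡ 15; y = λ·(25 - 15) - 29 ≡ 13. → (15, 13)

(15, 13)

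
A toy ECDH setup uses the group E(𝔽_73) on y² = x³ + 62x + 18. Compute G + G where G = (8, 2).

tangent at (8, 2): λ = (3·8² + 62)/(2·2) ≡ 35/4. 4⁻¹ ≡ 55 (mod 73), so λ ≡ 35·55 ≡ 27.
  x = λ² - 8 - 8 = 729 - 16 ≡ 56; y = λ·(8 - 56) - 2 ≡ 16. → (56, 16)

(56, 16)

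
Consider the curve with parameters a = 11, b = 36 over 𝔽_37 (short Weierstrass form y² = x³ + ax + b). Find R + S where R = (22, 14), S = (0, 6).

(22, 14) + (0, 6). λ = (6 - 14)/(0 - 22) ≡ 29/15 mod 37. 15⁻¹ ≡ 5 (mod 37), so λ ≡ 34.
  x = λ² - 22 - 0 = 1156 - 22 ≡ 24; y = λ·(22 - 24) - 14 ≡ 29. → (24, 29)

(24, 29)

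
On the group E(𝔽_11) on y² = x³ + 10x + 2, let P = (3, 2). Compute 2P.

tangent at (3, 2): λ = (3·3² + 10)/(2·2) ≡ 4/4. 4⁻¹ ≡ 3 (mod 11) since 4·3 = 12 ≡ 1, so λ ≡ 4·3 ≡ 1.
  x = λ² - 3 - 3 = 1 - 6 ≡ 6; y = λ·(3 - 6) - 2 ≡ 6. → (6, 6)

(6, 6)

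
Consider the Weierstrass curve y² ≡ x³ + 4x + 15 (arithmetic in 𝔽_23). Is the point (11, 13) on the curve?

no

y² = 13² ≡ 8; x³ + 4x + 15 = 1390 ≡ 10 (mod 23). 8 ≠ 10.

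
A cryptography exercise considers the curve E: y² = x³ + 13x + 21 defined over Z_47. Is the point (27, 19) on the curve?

y² = 19² ≡ 32; x³ + 13x + 21 = 20055 ≡ 33 (mod 47). 32 ≠ 33.

no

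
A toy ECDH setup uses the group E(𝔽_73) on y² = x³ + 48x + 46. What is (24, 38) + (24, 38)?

tangent at (24, 38): λ = (3·24² + 48)/(2·38) ≡ 24/3. 3⁻¹ ≡ 49 (mod 73) since 3·49 = 147 ≡ 1, so λ ≡ 24·49 ≡ 8.
  x = λ² - 24 - 24 = 64 - 48 ≡ 16; y = λ·(24 - 16) - 38 ≡ 26. → (16, 26)

(16, 26)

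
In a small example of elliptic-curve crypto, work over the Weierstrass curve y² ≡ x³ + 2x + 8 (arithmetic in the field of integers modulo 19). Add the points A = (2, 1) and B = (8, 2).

(18, 9)

(2, 1) + (8, 2). λ = (2 - 1)/(8 - 2) ≡ 1/6 mod 19. 6⁻¹ ≡ 16 (mod 19) since 6·16 = 96 ≡ 1, so λ ≡ 16.
  x = λ² - 2 - 8 = 256 - 10 ≡ 18; y = λ·(2 - 18) - 1 ≡ 9. → (18, 9)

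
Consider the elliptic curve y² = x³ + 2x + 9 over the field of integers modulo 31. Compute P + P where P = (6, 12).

tangent at (6, 12): λ = (3·6² + 2)/(2·12) ≡ 17/24. 24⁻¹ ≡ 22 (mod 31), so λ ≡ 17·22 ≡ 2.
  x = λ² - 6 - 6 = 4 - 12 ≡ 23; y = λ·(6 - 23) - 12 ≡ 16. → (23, 16)

(23, 16)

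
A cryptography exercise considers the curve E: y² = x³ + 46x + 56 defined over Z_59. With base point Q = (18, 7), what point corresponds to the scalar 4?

Double-and-add on 4 = (100)₂. Start with Q = (18, 7) for the leading 1-bit.
double: tangent at (18, 7): λ = (3·18² + 46)/(2·7) ≡ 15/14. 14⁻¹ ≡ 38 (mod 59) since 14·38 = 532 ≡ 1, so λ ≡ 15·38 ≡ 39.
  x = λ² - 18 - 18 = 1521 - 36 ≡ 10; y = λ·(18 - 10) - 7 ≡ 10. → (10, 10)
double: tangent at (10, 10): λ = (3·10² + 46)/(2·10) ≡ 51/20. 20⁻¹ ≡ 3 (mod 59) since 20·3 = 60 ≡ 1, so λ ≡ 51·3 ≡ 35.
  x = λ² - 10 - 10 = 1225 - 20 ≡ 25; y = λ·(10 - 25) - 10 ≡ 55. → (25, 55)

(25, 55)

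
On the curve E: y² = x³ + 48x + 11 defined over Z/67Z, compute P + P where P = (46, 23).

(34, 55)

tangent at (46, 23): λ = (3·46² + 48)/(2·23) ≡ 31/46. 46⁻¹ ≡ 51 (mod 67) since 46·51 = 2346 ≡ 1, so λ ≡ 31·51 ≡ 40.
  x = λ² - 46 - 46 = 1600 - 92 ≡ 34; y = λ·(46 - 34) - 23 ≡ 55. → (34, 55)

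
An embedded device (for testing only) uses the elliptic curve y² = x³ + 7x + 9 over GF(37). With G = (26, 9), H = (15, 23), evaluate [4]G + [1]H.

(5, 24)

First 4G:
Double-and-add on 4 = (100)₂. Start with G = (26, 9) for the leading 1-bit.
double: tangent at (26, 9): λ = (3·26² + 7)/(2·9) ≡ 0/18. 18⁻¹ ≡ 35 (mod 37) since 18·35 = 630 ≡ 1, so λ ≡ 0·35 ≡ 0.
  x = λ² - 26 - 26 = 0 - 52 ≡ 22; y = λ·(26 - 22) - 9 ≡ 28. → (22, 28)
double: tangent at (22, 28): λ = (3·22² + 7)/(2·28) ≡ 16/19. 19⁻¹ ≡ 2 (mod 37) since 19·2 = 38 ≡ 1, so λ ≡ 16·2 ≡ 32.
  x = λ² - 22 - 22 = 1024 - 44 ≡ 18; y = λ·(22 - 18) - 28 ≡ 26. → (18, 26)
4G = (18, 26).
Finally 4G + H:
(18, 26) + (15, 23). λ = (23 - 26)/(15 - 18) ≡ 34/34 mod 37. 34⁻¹ ≡ 12 (mod 37), so λ ≡ 1.
  x = λ² - 18 - 15 = 1 - 33 ≡ 5; y = λ·(18 - 5) - 26 ≡ 24. → (5, 24)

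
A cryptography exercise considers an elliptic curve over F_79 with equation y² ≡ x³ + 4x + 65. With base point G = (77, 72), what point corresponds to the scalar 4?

(72, 57)

Repeated addition: build up to 4G.
2G: tangent at (77, 72): λ = (3·77² + 4)/(2·72) ≡ 16/65. 65⁻¹ ≡ 62 (mod 79), so λ ≡ 16·62 ≡ 44.
  x = λ² - 77 - 77 = 1936 - 154 ≡ 44; y = λ·(77 - 44) - 72 ≡ 37. → (44, 37)
3G: (44, 37) + (77, 72). λ = (72 - 37)/(77 - 44) ≡ 35/33 mod 79. 33⁻¹ ≡ 12 (mod 79) since 33·12 = 396 ≡ 1, so λ ≡ 25.
  x = λ² - 44 - 77 = 625 - 121 ≡ 30; y = λ·(44 - 30) - 37 ≡ 76. → (30, 76)
4G: (30, 76) + (77, 72). λ = (72 - 76)/(77 - 30) ≡ 75/47 mod 79. 47⁻¹ ≡ 37 (mod 79), so λ ≡ 10.
  x = λ² - 30 - 77 = 100 - 107 ≡ 72; y = λ·(30 - 72) - 76 ≡ 57. → (72, 57)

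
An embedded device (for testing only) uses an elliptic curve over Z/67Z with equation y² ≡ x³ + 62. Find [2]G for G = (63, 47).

(55, 64)

tangent at (63, 47): λ = (3·63² + 0)/(2·47) ≡ 48/27. 27⁻¹ ≡ 5 (mod 67) since 27·5 = 135 ≡ 1, so λ ≡ 48·5 ≡ 39.
  x = λ² - 63 - 63 = 1521 - 126 ≡ 55; y = λ·(63 - 55) - 47 ≡ 64. → (55, 64)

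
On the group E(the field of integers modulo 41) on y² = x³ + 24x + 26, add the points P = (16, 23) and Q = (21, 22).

(27, 12)

(16, 23) + (21, 22). λ = (22 - 23)/(21 - 16) ≡ 40/5 mod 41. 5⁻¹ ≡ 33 (mod 41), so λ ≡ 8.
  x = λ² - 16 - 21 = 64 - 37 ≡ 27; y = λ·(16 - 27) - 23 ≡ 12. → (27, 12)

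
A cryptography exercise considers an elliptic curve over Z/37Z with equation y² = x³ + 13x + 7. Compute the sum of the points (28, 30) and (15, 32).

(28, 30) + (15, 32). λ = (32 - 30)/(15 - 28) ≡ 2/24 mod 37. 24⁻¹ ≡ 17 (mod 37), so λ ≡ 34.
  x = λ² - 28 - 15 = 1156 - 43 ≡ 3; y = λ·(28 - 3) - 30 ≡ 6. → (3, 6)

(3, 6)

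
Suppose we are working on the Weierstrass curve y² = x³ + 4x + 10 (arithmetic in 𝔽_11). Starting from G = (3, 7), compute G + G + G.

Repeated addition: build up to 3G.
2G: tangent at (3, 7): λ = (3·3² + 4)/(2·7) ≡ 9/3. 3⁻¹ ≡ 4 (mod 11) since 3·4 = 12 ≡ 1, so λ ≡ 9·4 ≡ 3.
  x = λ² - 3 - 3 = 9 - 6 ≡ 3; y = λ·(3 - 3) - 7 ≡ 4. → (3, 4)
3G: (3, 4) + (3, 7): same x and y₁ ≡ -y₂, so the sum is 𝒪.

O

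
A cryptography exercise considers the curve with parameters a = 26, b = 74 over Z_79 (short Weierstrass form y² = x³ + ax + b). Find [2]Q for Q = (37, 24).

(47, 7)

tangent at (37, 24): λ = (3·37² + 26)/(2·24) ≡ 25/48. 48⁻¹ ≡ 28 (mod 79), so λ ≡ 25·28 ≡ 68.
  x = λ² - 37 - 37 = 4624 - 74 ≡ 47; y = λ·(37 - 47) - 24 ≡ 7. → (47, 7)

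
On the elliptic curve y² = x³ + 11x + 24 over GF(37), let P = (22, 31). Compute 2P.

(4, 13)

tangent at (22, 31): λ = (3·22² + 11)/(2·31) ≡ 20/25. 25⁻¹ ≡ 3 (mod 37) since 25·3 = 75 ≡ 1, so λ ≡ 20·3 ≡ 23.
  x = λ² - 22 - 22 = 529 - 44 ≡ 4; y = λ·(22 - 4) - 31 ≡ 13. → (4, 13)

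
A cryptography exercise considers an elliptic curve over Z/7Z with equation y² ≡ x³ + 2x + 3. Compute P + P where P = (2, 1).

(3, 6)

tangent at (2, 1): λ = (3·2² + 2)/(2·1) ≡ 0/2. 2⁻¹ ≡ 4 (mod 7), so λ ≡ 0·4 ≡ 0.
  x = λ² - 2 - 2 = 0 - 4 ≡ 3; y = λ·(2 - 3) - 1 ≡ 6. → (3, 6)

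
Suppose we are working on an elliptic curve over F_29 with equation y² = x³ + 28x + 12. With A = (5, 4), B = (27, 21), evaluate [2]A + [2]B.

(8, 20)

First 2A:
Repeated addition: build up to 2A.
2A: tangent at (5, 4): λ = (3·5² + 28)/(2·4) ≡ 16/8. 8⁻¹ ≡ 11 (mod 29), so λ ≡ 16·11 ≡ 2.
  x = λ² - 5 - 5 = 4 - 10 ≡ 23; y = λ·(5 - 23) - 4 ≡ 18. → (23, 18)
2A = (23, 18).
Next 2B:
Repeated addition: build up to 2B.
2B: tangent at (27, 21): λ = (3·27² + 28)/(2·21) ≡ 11/13. 13⁻¹ ≡ 9 (mod 29), so λ ≡ 11·9 ≡ 12.
  x = λ² - 27 - 27 = 144 - 54 ≡ 3; y = λ·(27 - 3) - 21 ≡ 6. → (3, 6)
2B = (3, 6).
Finally 2A + 2B:
(23, 18) + (3, 6). λ = (6 - 18)/(3 - 23) ≡ 17/9 mod 29. 9⁻¹ ≡ 13 (mod 29), so λ ≡ 18.
  x = λ² - 23 - 3 = 324 - 26 ≡ 8; y = λ·(23 - 8) - 18 ≡ 20. → (8, 20)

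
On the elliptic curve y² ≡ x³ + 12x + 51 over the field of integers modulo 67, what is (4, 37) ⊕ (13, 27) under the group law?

(38, 38)

(4, 37) + (13, 27). λ = (27 - 37)/(13 - 4) ≡ 57/9 mod 67. 9⁻¹ ≡ 15 (mod 67), so λ ≡ 51.
  x = λ² - 4 - 13 = 2601 - 17 ≡ 38; y = λ·(4 - 38) - 37 ≡ 38. → (38, 38)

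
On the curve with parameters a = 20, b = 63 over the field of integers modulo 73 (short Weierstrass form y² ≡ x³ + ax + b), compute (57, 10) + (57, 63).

The two points share x = 57 and their y-coordinates satisfy 10 + 63 ≡ 0 (mod 73), so they are inverses. Their sum is O.

O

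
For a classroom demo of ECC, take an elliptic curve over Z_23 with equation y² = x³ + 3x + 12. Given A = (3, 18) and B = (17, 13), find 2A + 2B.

(2, 7)

First 2A:
Repeated addition: build up to 2A.
2A: tangent at (3, 18): λ = (3·3² + 3)/(2·18) ≡ 7/13. 13⁻¹ ≡ 16 (mod 23) since 13·16 = 208 ≡ 1, so λ ≡ 7·16 ≡ 20.
  x = λ² - 3 - 3 = 400 - 6 ≡ 3; y = λ·(3 - 3) - 18 ≡ 5. → (3, 5)
2A = (3, 5).
Next 2B:
Repeated addition: build up to 2B.
2B: tangent at (17, 13): λ = (3·17² + 3)/(2·13) ≡ 19/3. 3⁻¹ ≡ 8 (mod 23), so λ ≡ 19·8 ≡ 14.
  x = λ² - 17 - 17 = 196 - 34 ≡ 1; y = λ·(17 - 1) - 13 ≡ 4. → (1, 4)
2B = (1, 4).
Finally 2A + 2B:
(3, 5) + (1, 4). λ = (4 - 5)/(1 - 3) ≡ 22/21 mod 23. 21⁻¹ ≡ 11 (mod 23) since 21·11 = 231 ≡ 1, so λ ≡ 12.
  x = λ² - 3 - 1 = 144 - 4 ≡ 2; y = λ·(3 - 2) - 5 ≡ 7. → (2, 7)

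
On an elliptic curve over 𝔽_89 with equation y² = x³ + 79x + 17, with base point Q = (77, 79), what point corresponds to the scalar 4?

(1, 39)

Double-and-add on 4 = (100)₂. Start with Q = (77, 79) for the leading 1-bit.
double: tangent at (77, 79): λ = (3·77² + 79)/(2·79) ≡ 66/69. 69⁻¹ ≡ 40 (mod 89) since 69·40 = 2760 ≡ 1, so λ ≡ 66·40 ≡ 59.
  x = λ² - 77 - 77 = 3481 - 154 ≡ 34; y = λ·(77 - 34) - 79 ≡ 55. → (34, 55)
double: tangent at (34, 55): λ = (3·34² + 79)/(2·55) ≡ 76/21. 21⁻¹ ≡ 17 (mod 89), so λ ≡ 76·17 ≡ 46.
  x = λ² - 34 - 34 = 2116 - 68 ≡ 1; y = λ·(34 - 1) - 55 ≡ 39. → (1, 39)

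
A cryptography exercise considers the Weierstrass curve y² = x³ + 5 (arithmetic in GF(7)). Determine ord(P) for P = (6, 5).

2P: tangent at (6, 5): λ = (3·6² + 0)/(2·5) ≡ 3/3. 3⁻¹ ≡ 5 (mod 7), so λ ≡ 3·5 ≡ 1.
  x = λ² - 6 - 6 = 1 - 12 ≡ 3; y = λ·(6 - 3) - 5 ≡ 5. → (3, 5)
3P: (3, 5) + (6, 5). λ = (5 - 5)/(6 - 3) ≡ 0/3 mod 7. 3⁻¹ ≡ 5 (mod 7), so λ ≡ 0.
  x = λ² - 3 - 6 = 0 - 9 ≡ 5; y = λ·(3 - 5) - 5 ≡ 2. → (5, 2)
4P: (5, 2) + (6, 5). λ = (5 - 2)/(6 - 5) ≡ 3/1 mod 7. 1⁻¹ ≡ 1 (mod 7) since 1·1 = 1 ≡ 1, so λ ≡ 3.
  x = λ² - 5 - 6 = 9 - 11 ≡ 5; y = λ·(5 - 5) - 2 ≡ 5. → (5, 5)
5P: (5, 5) + (6, 5). λ = (5 - 5)/(6 - 5) ≡ 0/1 mod 7. 1⁻¹ ≡ 1 (mod 7) since 1·1 = 1 ≡ 1, so λ ≡ 0.
  x = λ² - 5 - 6 = 0 - 11 ≡ 3; y = λ·(5 - 3) - 5 ≡ 2. → (3, 2)
6P: (3, 2) + (6, 5). λ = (5 - 2)/(6 - 3) ≡ 3/3 mod 7. 3⁻¹ ≡ 5 (mod 7) since 3·5 = 15 ≡ 1, so λ ≡ 1.
  x = λ² - 3 - 6 = 1 - 9 ≡ 6; y = λ·(3 - 6) - 2 ≡ 2. → (6, 2)
7P: (6, 2) + (6, 5): same x and y₁ ≡ -y₂, so the sum is O.
7P = O, so the order is 7.

7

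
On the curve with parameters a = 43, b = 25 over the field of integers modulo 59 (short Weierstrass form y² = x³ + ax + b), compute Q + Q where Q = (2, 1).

(0, 54)

tangent at (2, 1): λ = (3·2² + 43)/(2·1) ≡ 55/2. 2⁻¹ ≡ 30 (mod 59), so λ ≡ 55·30 ≡ 57.
  x = λ² - 2 - 2 = 3249 - 4 ≡ 0; y = λ·(2 - 0) - 1 ≡ 54. → (0, 54)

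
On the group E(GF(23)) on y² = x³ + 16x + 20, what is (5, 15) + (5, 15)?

tangent at (5, 15): λ = (3·5² + 16)/(2·15) ≡ 22/7. 7⁻¹ ≡ 10 (mod 23) since 7·10 = 70 ≡ 1, so λ ≡ 22·10 ≡ 13.
  x = λ² - 5 - 5 = 169 - 10 ≡ 21; y = λ·(5 - 21) - 15 ≡ 7. → (21, 7)

(21, 7)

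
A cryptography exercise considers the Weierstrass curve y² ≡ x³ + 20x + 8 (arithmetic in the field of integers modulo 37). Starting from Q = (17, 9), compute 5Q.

Repeated addition: build up to 5Q.
2Q: tangent at (17, 9): λ = (3·17² + 20)/(2·9) ≡ 36/18. 18⁻¹ ≡ 35 (mod 37) since 18·35 = 630 ≡ 1, so λ ≡ 36·35 ≡ 2.
  x = λ² - 17 - 17 = 4 - 34 ≡ 7; y = λ·(17 - 7) - 9 ≡ 11. → (7, 11)
3Q: (7, 11) + (17, 9). λ = (9 - 11)/(17 - 7) ≡ 35/10 mod 37. 10⁻¹ ≡ 26 (mod 37) since 10·26 = 260 ≡ 1, so λ ≡ 22.
  x = λ² - 7 - 17 = 484 - 24 ≡ 16; y = λ·(7 - 16) - 11 ≡ 13. → (16, 13)
4Q: (16, 13) + (17, 9). λ = (9 - 13)/(17 - 16) ≡ 33/1 mod 37. 1⁻¹ ≡ 1 (mod 37) since 1·1 = 1 ≡ 1, so λ ≡ 33.
  x = λ² - 16 - 17 = 1089 - 33 ≡ 20; y = λ·(16 - 20) - 13 ≡ 3. → (20, 3)
5Q: (20, 3) + (17, 9). λ = (9 - 3)/(17 - 20) ≡ 6/34 mod 37. 34⁻¹ ≡ 12 (mod 37) since 34·12 = 408 ≡ 1, so λ ≡ 35.
  x = λ² - 20 - 17 = 1225 - 37 ≡ 4; y = λ·(20 - 4) - 3 ≡ 2. → (4, 2)

(4, 2)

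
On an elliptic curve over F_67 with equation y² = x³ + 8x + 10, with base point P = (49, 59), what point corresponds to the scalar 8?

(53, 13)

Double-and-add on 8 = (1000)₂. Start with P = (49, 59) for the leading 1-bit.
double: tangent at (49, 59): λ = (3·49² + 8)/(2·59) ≡ 42/51. 51⁻¹ ≡ 46 (mod 67), so λ ≡ 42·46 ≡ 56.
  x = λ² - 49 - 49 = 3136 - 98 ≡ 23; y = λ·(49 - 23) - 59 ≡ 57. → (23, 57)
double: tangent at (23, 57): λ = (3·23² + 8)/(2·57) ≡ 54/47. 47⁻¹ ≡ 10 (mod 67) since 47·10 = 470 ≡ 1, so λ ≡ 54·10 ≡ 4.
  x = λ² - 23 - 23 = 16 - 46 ≡ 37; y = λ·(23 - 37) - 57 ≡ 21. → (37, 21)
double: tangent at (37, 21): λ = (3·37² + 8)/(2·21) ≡ 28/42. 42⁻¹ ≡ 8 (mod 67), so λ ≡ 28·8 ≡ 23.
  x = λ² - 37 - 37 = 529 - 74 ≡ 53; y = λ·(37 - 53) - 21 ≡ 13. → (53, 13)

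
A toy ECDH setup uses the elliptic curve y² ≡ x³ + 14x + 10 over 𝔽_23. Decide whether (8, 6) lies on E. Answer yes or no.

y² = 6² ≡ 13; x³ + 14x + 10 = 634 ≡ 13 (mod 23). 13 = 13.

yes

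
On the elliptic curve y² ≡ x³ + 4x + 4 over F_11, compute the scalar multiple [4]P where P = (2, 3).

(0, 9)

Double-and-add on 4 = (100)₂. Start with P = (2, 3) for the leading 1-bit.
double: tangent at (2, 3): λ = (3·2² + 4)/(2·3) ≡ 5/6. 6⁻¹ ≡ 2 (mod 11) since 6·2 = 12 ≡ 1, so λ ≡ 5·2 ≡ 10.
  x = λ² - 2 - 2 = 100 - 4 ≡ 8; y = λ·(2 - 8) - 3 ≡ 3. → (8, 3)
double: tangent at (8, 3): λ = (3·8² + 4)/(2·3) ≡ 9/6. 6⁻¹ ≡ 2 (mod 11), so λ ≡ 9·2 ≡ 7.
  x = λ² - 8 - 8 = 49 - 16 ≡ 0; y = λ·(8 - 0) - 3 ≡ 9. → (0, 9)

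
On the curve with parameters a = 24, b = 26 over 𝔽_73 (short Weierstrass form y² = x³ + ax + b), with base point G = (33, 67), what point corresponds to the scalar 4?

(45, 18)

Repeated addition: build up to 4G.
2G: tangent at (33, 67): λ = (3·33² + 24)/(2·67) ≡ 6/61. 61⁻¹ ≡ 6 (mod 73) since 61·6 = 366 ≡ 1, so λ ≡ 6·6 ≡ 36.
  x = λ² - 33 - 33 = 1296 - 66 ≡ 62; y = λ·(33 - 62) - 67 ≡ 57. → (62, 57)
3G: (62, 57) + (33, 67). λ = (67 - 57)/(33 - 62) ≡ 10/44 mod 73. 44⁻¹ ≡ 5 (mod 73) since 44·5 = 220 ≡ 1, so λ ≡ 50.
  x = λ² - 62 - 33 = 2500 - 95 ≡ 69; y = λ·(62 - 69) - 57 ≡ 31. → (69, 31)
4G: (69, 31) + (33, 67). λ = (67 - 31)/(33 - 69) ≡ 36/37 mod 73. 37⁻¹ ≡ 2 (mod 73), so λ ≡ 72.
  x = λ² - 69 - 33 = 5184 - 102 ≡ 45; y = λ·(69 - 45) - 31 ≡ 18. → (45, 18)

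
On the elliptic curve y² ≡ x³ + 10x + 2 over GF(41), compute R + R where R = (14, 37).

tangent at (14, 37): λ = (3·14² + 10)/(2·37) ≡ 24/33. 33⁻¹ ≡ 5 (mod 41), so λ ≡ 24·5 ≡ 38.
  x = λ² - 14 - 14 = 1444 - 28 ≡ 22; y = λ·(14 - 22) - 37 ≡ 28. → (22, 28)

(22, 28)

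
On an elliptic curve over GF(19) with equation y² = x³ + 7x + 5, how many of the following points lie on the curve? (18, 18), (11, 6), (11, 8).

1

(18, 18): 18² ≡ 1, rhs ≡ 16 → off.
(11, 6): 6² ≡ 17, rhs ≡ 7 → off.
(11, 8): 8² ≡ 7, rhs ≡ 7 → on.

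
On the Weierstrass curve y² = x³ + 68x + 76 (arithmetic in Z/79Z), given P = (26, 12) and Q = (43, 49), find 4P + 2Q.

First 4P:
Repeated addition: build up to 4P.
2P: tangent at (26, 12): λ = (3·26² + 68)/(2·12) ≡ 42/24. 24⁻¹ ≡ 56 (mod 79) since 24·56 = 1344 ≡ 1, so λ ≡ 42·56 ≡ 61.
  x = λ² - 26 - 26 = 3721 - 52 ≡ 35; y = λ·(26 - 35) - 12 ≡ 71. → (35, 71)
3P: (35, 71) + (26, 12). λ = (12 - 71)/(26 - 35) ≡ 20/70 mod 79. 70⁻¹ ≡ 35 (mod 79), so λ ≡ 68.
  x = λ² - 35 - 26 = 4624 - 61 ≡ 60; y = λ·(35 - 60) - 71 ≡ 46. → (60, 46)
4P: (60, 46) + (26, 12). λ = (12 - 46)/(26 - 60) ≡ 45/45 mod 79. 45⁻¹ ≡ 72 (mod 79) since 45·72 = 3240 ≡ 1, so λ ≡ 1.
  x = λ² - 60 - 26 = 1 - 86 ≡ 73; y = λ·(60 - 73) - 46 ≡ 20. → (73, 20)
4P = (73, 20).
Next 2Q:
Repeated addition: build up to 2Q.
2Q: tangent at (43, 49): λ = (3·43² + 68)/(2·49) ≡ 6/19. 19⁻¹ ≡ 25 (mod 79), so λ ≡ 6·25 ≡ 71.
  x = λ² - 43 - 43 = 5041 - 86 ≡ 57; y = λ·(43 - 57) - 49 ≡ 63. → (57, 63)
2Q = (57, 63).
Finally 4P + 2Q:
(73, 20) + (57, 63). λ = (63 - 20)/(57 - 73) ≡ 43/63 mod 79. 63⁻¹ ≡ 74 (mod 79) since 63·74 = 4662 ≡ 1, so λ ≡ 22.
  x = λ² - 73 - 57 = 484 - 130 ≡ 38; y = λ·(73 - 38) - 20 ≡ 39. → (38, 39)

(38, 39)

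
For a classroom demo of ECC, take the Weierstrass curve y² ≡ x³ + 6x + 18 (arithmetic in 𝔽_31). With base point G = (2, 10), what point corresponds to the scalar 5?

(5, 7)

Repeated addition: build up to 5G.
2G: tangent at (2, 10): λ = (3·2² + 6)/(2·10) ≡ 18/20. 20⁻¹ ≡ 14 (mod 31), so λ ≡ 18·14 ≡ 4.
  x = λ² - 2 - 2 = 16 - 4 ≡ 12; y = λ·(2 - 12) - 10 ≡ 12. → (12, 12)
3G: (12, 12) + (2, 10). λ = (10 - 12)/(2 - 12) ≡ 29/21 mod 31. 21⁻¹ ≡ 3 (mod 31) since 21·3 = 63 ≡ 1, so λ ≡ 25.
  x = λ² - 12 - 2 = 625 - 14 ≡ 22; y = λ·(12 - 22) - 12 ≡ 17. → (22, 17)
4G: (22, 17) + (2, 10). λ = (10 - 17)/(2 - 22) ≡ 24/11 mod 31. 11⁻¹ ≡ 17 (mod 31), so λ ≡ 5.
  x = λ² - 22 - 2 = 25 - 24 ≡ 1; y = λ·(22 - 1) - 17 ≡ 26. → (1, 26)
5G: (1, 26) + (2, 10). λ = (10 - 26)/(2 - 1) ≡ 15/1 mod 31. 1⁻¹ ≡ 1 (mod 31), so λ ≡ 15.
  x = λ² - 1 - 2 = 225 - 3 ≡ 5; y = λ·(1 - 5) - 26 ≡ 7. → (5, 7)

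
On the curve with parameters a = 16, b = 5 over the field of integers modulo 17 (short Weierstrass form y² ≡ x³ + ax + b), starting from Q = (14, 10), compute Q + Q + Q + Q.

(12, 15)

Repeated addition: build up to 4Q.
2Q: tangent at (14, 10): λ = (3·14² + 16)/(2·10) ≡ 9/3. 3⁻¹ ≡ 6 (mod 17) since 3·6 = 18 ≡ 1, so λ ≡ 9·6 ≡ 3.
  x = λ² - 14 - 14 = 9 - 28 ≡ 15; y = λ·(14 - 15) - 10 ≡ 4. → (15, 4)
3Q: (15, 4) + (14, 10). λ = (10 - 4)/(14 - 15) ≡ 6/16 mod 17. 16⁻¹ ≡ 16 (mod 17) since 16·16 = 256 ≡ 1, so λ ≡ 11.
  x = λ² - 15 - 14 = 121 - 29 ≡ 7; y = λ·(15 - 7) - 4 ≡ 16. → (7, 16)
4Q: (7, 16) + (14, 10). λ = (10 - 16)/(14 - 7) ≡ 11/7 mod 17. 7⁻¹ ≡ 5 (mod 17) since 7·5 = 35 ≡ 1, so λ ≡ 4.
  x = λ² - 7 - 14 = 16 - 21 ≡ 12; y = λ·(7 - 12) - 16 ≡ 15. → (12, 15)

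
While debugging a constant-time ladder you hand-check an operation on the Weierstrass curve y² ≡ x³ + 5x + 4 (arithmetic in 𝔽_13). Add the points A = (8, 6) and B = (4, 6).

(8, 6) + (4, 6). λ = (6 - 6)/(4 - 8) ≡ 0/9 mod 13. 9⁻¹ ≡ 3 (mod 13) since 9·3 = 27 ≡ 1, so λ ≡ 0.
  x = λ² - 8 - 4 = 0 - 12 ≡ 1; y = λ·(8 - 1) - 6 ≡ 7. → (1, 7)

(1, 7)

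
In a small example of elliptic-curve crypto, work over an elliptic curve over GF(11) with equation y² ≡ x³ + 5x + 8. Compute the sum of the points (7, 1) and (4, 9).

(7, 1) + (4, 9). λ = (9 - 1)/(4 - 7) ≡ 8/8 mod 11. 8⁻¹ ≡ 7 (mod 11) since 8·7 = 56 ≡ 1, so λ ≡ 1.
  x = λ² - 7 - 4 = 1 - 11 ≡ 1; y = λ·(7 - 1) - 1 ≡ 5. → (1, 5)

(1, 5)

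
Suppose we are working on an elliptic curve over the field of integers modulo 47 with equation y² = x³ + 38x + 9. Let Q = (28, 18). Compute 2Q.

(5, 18)

tangent at (28, 18): λ = (3·28² + 38)/(2·18) ≡ 40/36. 36⁻¹ ≡ 17 (mod 47) since 36·17 = 612 ≡ 1, so λ ≡ 40·17 ≡ 22.
  x = λ² - 28 - 28 = 484 - 56 ≡ 5; y = λ·(28 - 5) - 18 ≡ 18. → (5, 18)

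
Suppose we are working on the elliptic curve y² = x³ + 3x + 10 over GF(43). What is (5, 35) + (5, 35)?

(1, 10)

tangent at (5, 35): λ = (3·5² + 3)/(2·35) ≡ 35/27. 27⁻¹ ≡ 8 (mod 43), so λ ≡ 35·8 ≡ 22.
  x = λ² - 5 - 5 = 484 - 10 ≡ 1; y = λ·(5 - 1) - 35 ≡ 10. → (1, 10)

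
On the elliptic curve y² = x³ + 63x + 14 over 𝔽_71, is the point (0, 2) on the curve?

y² = 2² ≡ 4; x³ + 63x + 14 = 14 ≡ 14 (mod 71). 4 ≠ 14.

no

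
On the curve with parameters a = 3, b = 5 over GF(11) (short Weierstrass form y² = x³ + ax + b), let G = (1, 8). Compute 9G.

Double-and-add on 9 = (1001)₂. Start with G = (1, 8) for the leading 1-bit.
double: tangent at (1, 8): λ = (3·1² + 3)/(2·8) ≡ 6/5. 5⁻¹ ≡ 9 (mod 11), so λ ≡ 6·9 ≡ 10.
  x = λ² - 1 - 1 = 100 - 2 ≡ 10; y = λ·(1 - 10) - 8 ≡ 1. → (10, 1)
double: tangent at (10, 1): λ = (3·10² + 3)/(2·1) ≡ 6/2. 2⁻¹ ≡ 6 (mod 11) since 2·6 = 12 ≡ 1, so λ ≡ 6·6 ≡ 3.
  x = λ² - 10 - 10 = 9 - 20 ≡ 0; y = λ·(10 - 0) - 1 ≡ 7. → (0, 7)
double: tangent at (0, 7): λ = (3·0² + 3)/(2·7) ≡ 3/3. 3⁻¹ ≡ 4 (mod 11) since 3·4 = 12 ≡ 1, so λ ≡ 3·4 ≡ 1.
  x = λ² - 0 - 0 = 1 - 0 ≡ 1; y = λ·(0 - 1) - 7 ≡ 3. → (1, 3)
add G: (1, 3) + (1, 8): same x and y₁ ≡ -y₂, so the sum is 𝒪.

O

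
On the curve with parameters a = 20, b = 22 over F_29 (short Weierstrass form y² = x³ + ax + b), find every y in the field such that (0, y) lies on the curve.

14, 15

x³ + 20x + 22 = 22 ≡ 22 (mod 29).
Square roots of 22 mod 29: 14 and 15 (since 14² = 196 ≡ 22).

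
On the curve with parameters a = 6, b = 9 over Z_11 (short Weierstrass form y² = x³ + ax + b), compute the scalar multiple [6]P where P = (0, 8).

Repeated addition: build up to 6P.
2P: tangent at (0, 8): λ = (3·0² + 6)/(2·8) ≡ 6/5. 5⁻¹ ≡ 9 (mod 11) since 5·9 = 45 ≡ 1, so λ ≡ 6·9 ≡ 10.
  x = λ² - 0 - 0 = 100 - 0 ≡ 1; y = λ·(0 - 1) - 8 ≡ 4. → (1, 4)
3P: (1, 4) + (0, 8). λ = (8 - 4)/(0 - 1) ≡ 4/10 mod 11. 10⁻¹ ≡ 10 (mod 11) since 10·10 = 100 ≡ 1, so λ ≡ 7.
  x = λ² - 1 - 0 = 49 - 1 ≡ 4; y = λ·(1 - 4) - 4 ≡ 8. → (4, 8)
4P: (4, 8) + (0, 8). λ = (8 - 8)/(0 - 4) ≡ 0/7 mod 11. 7⁻¹ ≡ 8 (mod 11), so λ ≡ 0.
  x = λ² - 4 - 0 = 0 - 4 ≡ 7; y = λ·(4 - 7) - 8 ≡ 3. → (7, 3)
5P: (7, 3) + (0, 8). λ = (8 - 3)/(0 - 7) ≡ 5/4 mod 11. 4⁻¹ ≡ 3 (mod 11), so λ ≡ 4.
  x = λ² - 7 - 0 = 16 - 7 ≡ 9; y = λ·(7 - 9) - 3 ≡ 0. → (9, 0)
6P: (9, 0) + (0, 8). λ = (8 - 0)/(0 - 9) ≡ 8/2 mod 11. 2⁻¹ ≡ 6 (mod 11) since 2·6 = 12 ≡ 1, so λ ≡ 4.
  x = λ² - 9 - 0 = 16 - 9 ≡ 7; y = λ·(9 - 7) - 0 ≡ 8. → (7, 8)

(7, 8)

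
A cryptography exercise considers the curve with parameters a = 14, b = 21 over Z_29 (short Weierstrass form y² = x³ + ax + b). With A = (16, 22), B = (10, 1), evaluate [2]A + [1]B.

(9, 21)

First 2A:
Repeated addition: build up to 2A.
2A: tangent at (16, 22): λ = (3·16² + 14)/(2·22) ≡ 28/15. 15⁻¹ ≡ 2 (mod 29), so λ ≡ 28·2 ≡ 27.
  x = λ² - 16 - 16 = 729 - 32 ≡ 1; y = λ·(16 - 1) - 22 ≡ 6. → (1, 6)
2A = (1, 6).
Finally 2A + B:
(1, 6) + (10, 1). λ = (1 - 6)/(10 - 1) ≡ 24/9 mod 29. 9⁻¹ ≡ 13 (mod 29), so λ ≡ 22.
  x = λ² - 1 - 10 = 484 - 11 ≡ 9; y = λ·(1 - 9) - 6 ≡ 21. → (9, 21)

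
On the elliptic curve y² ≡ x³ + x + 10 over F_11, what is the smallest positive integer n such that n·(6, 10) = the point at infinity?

2P: tangent at (6, 10): λ = (3·6² + 1)/(2·10) ≡ 10/9. 9⁻¹ ≡ 5 (mod 11) since 9·5 = 45 ≡ 1, so λ ≡ 10·5 ≡ 6.
  x = λ² - 6 - 6 = 36 - 12 ≡ 2; y = λ·(6 - 2) - 10 ≡ 3. → (2, 3)
3P: (2, 3) + (6, 10). λ = (10 - 3)/(6 - 2) ≡ 7/4 mod 11. 4⁻¹ ≡ 3 (mod 11), so λ ≡ 10.
  x = λ² - 2 - 6 = 100 - 8 ≡ 4; y = λ·(2 - 4) - 3 ≡ 10. → (4, 10)
4P: (4, 10) + (6, 10). λ = (10 - 10)/(6 - 4) ≡ 0/2 mod 11. 2⁻¹ ≡ 6 (mod 11) since 2·6 = 12 ≡ 1, so λ ≡ 0.
  x = λ² - 4 - 6 = 0 - 10 ≡ 1; y = λ·(4 - 1) - 10 ≡ 1. → (1, 1)
5P: (1, 1) + (6, 10). λ = (10 - 1)/(6 - 1) ≡ 9/5 mod 11. 5⁻¹ ≡ 9 (mod 11), so λ ≡ 4.
  x = λ² - 1 - 6 = 16 - 7 ≡ 9; y = λ·(1 - 9) - 1 ≡ 0. → (9, 0)
6P: (9, 0) + (6, 10). λ = (10 - 0)/(6 - 9) ≡ 10/8 mod 11. 8⁻¹ ≡ 7 (mod 11), so λ ≡ 4.
  x = λ² - 9 - 6 = 16 - 15 ≡ 1; y = λ·(9 - 1) - 0 ≡ 10. → (1, 10)
7P: (1, 10) + (6, 10). λ = (10 - 10)/(6 - 1) ≡ 0/5 mod 11. 5⁻¹ ≡ 9 (mod 11) since 5·9 = 45 ≡ 1, so λ ≡ 0.
  x = λ² - 1 - 6 = 0 - 7 ≡ 4; y = λ·(1 - 4) - 10 ≡ 1. → (4, 1)
8P: (4, 1) + (6, 10). λ = (10 - 1)/(6 - 4) ≡ 9/2 mod 11. 2⁻¹ ≡ 6 (mod 11) since 2·6 = 12 ≡ 1, so λ ≡ 10.
  x = λ² - 4 - 6 = 100 - 10 ≡ 2; y = λ·(4 - 2) - 1 ≡ 8. → (2, 8)
9P: (2, 8) + (6, 10). λ = (10 - 8)/(6 - 2) ≡ 2/4 mod 11. 4⁻¹ ≡ 3 (mod 11) since 4·3 = 12 ≡ 1, so λ ≡ 6.
  x = λ² - 2 - 6 = 36 - 8 ≡ 6; y = λ·(2 - 6) - 8 ≡ 1. → (6, 1)
10P: (6, 1) + (6, 10): same x and y₁ ≡ -y₂, so the sum is the point at infinity.
10P = the point at infinity, so the order is 10.

10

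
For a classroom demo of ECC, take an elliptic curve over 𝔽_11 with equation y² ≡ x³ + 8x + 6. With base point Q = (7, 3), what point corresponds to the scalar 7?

(1, 2)

Double-and-add on 7 = (111)₂. Start with Q = (7, 3) for the leading 1-bit.
double: tangent at (7, 3): λ = (3·7² + 8)/(2·3) ≡ 1/6. 6⁻¹ ≡ 2 (mod 11) since 6·2 = 12 ≡ 1, so λ ≡ 1·2 ≡ 2.
  x = λ² - 7 - 7 = 4 - 14 ≡ 1; y = λ·(7 - 1) - 3 ≡ 9. → (1, 9)
add Q: (1, 9) + (7, 3). λ = (3 - 9)/(7 - 1) ≡ 5/6 mod 11. 6⁻¹ ≡ 2 (mod 11), so λ ≡ 10.
  x = λ² - 1 - 7 = 100 - 8 ≡ 4; y = λ·(1 - 4) - 9 ≡ 5. → (4, 5)
double: tangent at (4, 5): λ = (3·4² + 8)/(2·5) ≡ 1/10. 10⁻¹ ≡ 10 (mod 11) since 10·10 = 100 ≡ 1, so λ ≡ 1·10 ≡ 10.
  x = λ² - 4 - 4 = 100 - 8 ≡ 4; y = λ·(4 - 4) - 5 ≡ 6. → (4, 6)
add Q: (4, 6) + (7, 3). λ = (3 - 6)/(7 - 4) ≡ 8/3 mod 11. 3⁻¹ ≡ 4 (mod 11) since 3·4 = 12 ≡ 1, so λ ≡ 10.
  x = λ² - 4 - 7 = 100 - 11 ≡ 1; y = λ·(4 - 1) - 6 ≡ 2. → (1, 2)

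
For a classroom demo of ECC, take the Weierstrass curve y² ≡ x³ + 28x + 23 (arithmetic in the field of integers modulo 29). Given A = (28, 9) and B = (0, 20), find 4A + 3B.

(20, 17)

First 4A:
Repeated addition: build up to 4A.
2A: tangent at (28, 9): λ = (3·28² + 28)/(2·9) ≡ 2/18. 18⁻¹ ≡ 21 (mod 29), so λ ≡ 2·21 ≡ 13.
  x = λ² - 28 - 28 = 169 - 56 ≡ 26; y = λ·(28 - 26) - 9 ≡ 17. → (26, 17)
3A: (26, 17) + (28, 9). λ = (9 - 17)/(28 - 26) ≡ 21/2 mod 29. 2⁻¹ ≡ 15 (mod 29), so λ ≡ 25.
  x = λ² - 26 - 28 = 625 - 54 ≡ 20; y = λ·(26 - 20) - 17 ≡ 17. → (20, 17)
4A: (20, 17) + (28, 9). λ = (9 - 17)/(28 - 20) ≡ 21/8 mod 29. 8⁻¹ ≡ 11 (mod 29), so λ ≡ 28.
  x = λ² - 20 - 28 = 784 - 48 ≡ 11; y = λ·(20 - 11) - 17 ≡ 3. → (11, 3)
4A = (11, 3).
Next 3B:
Repeated addition: build up to 3B.
2B: tangent at (0, 20): λ = (3·0² + 28)/(2·20) ≡ 28/11. 11⁻¹ ≡ 8 (mod 29), so λ ≡ 28·8 ≡ 21.
  x = λ² - 0 - 0 = 441 - 0 ≡ 6; y = λ·(0 - 6) - 20 ≡ 28. → (6, 28)
3B: (6, 28) + (0, 20). λ = (20 - 28)/(0 - 6) ≡ 21/23 mod 29. 23⁻¹ ≡ 24 (mod 29) since 23·24 = 552 ≡ 1, so λ ≡ 11.
  x = λ² - 6 - 0 = 121 - 6 ≡ 28; y = λ·(6 - 28) - 28 ≡ 20. → (28, 20)
3B = (28, 20).
Finally 4A + 3B:
(11, 3) + (28, 20). λ = (20 - 3)/(28 - 11) ≡ 17/17 mod 29. 17⁻¹ ≡ 12 (mod 29), so λ ≡ 1.
  x = λ² - 11 - 28 = 1 - 39 ≡ 20; y = λ·(11 - 20) - 3 ≡ 17. → (20, 17)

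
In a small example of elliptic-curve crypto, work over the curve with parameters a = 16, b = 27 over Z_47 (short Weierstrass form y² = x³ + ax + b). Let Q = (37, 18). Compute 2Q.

(28, 14)

tangent at (37, 18): λ = (3·37² + 16)/(2·18) ≡ 34/36. 36⁻¹ ≡ 17 (mod 47), so λ ≡ 34·17 ≡ 14.
  x = λ² - 37 - 37 = 196 - 74 ≡ 28; y = λ·(37 - 28) - 18 ≡ 14. → (28, 14)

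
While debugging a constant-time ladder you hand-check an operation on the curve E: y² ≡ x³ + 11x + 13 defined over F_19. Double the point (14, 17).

(2, 10)

tangent at (14, 17): λ = (3·14² + 11)/(2·17) ≡ 10/15. 15⁻¹ ≡ 14 (mod 19) since 15·14 = 210 ≡ 1, so λ ≡ 10·14 ≡ 7.
  x = λ² - 14 - 14 = 49 - 28 ≡ 2; y = λ·(14 - 2) - 17 ≡ 10. → (2, 10)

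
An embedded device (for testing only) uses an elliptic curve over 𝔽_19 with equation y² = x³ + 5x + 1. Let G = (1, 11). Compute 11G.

(16, 4)

Double-and-add on 11 = (1011)₂. Start with G = (1, 11) for the leading 1-bit.
double: tangent at (1, 11): λ = (3·1² + 5)/(2·11) ≡ 8/3. 3⁻¹ ≡ 13 (mod 19) since 3·13 = 39 ≡ 1, so λ ≡ 8·13 ≡ 9.
  x = λ² - 1 - 1 = 81 - 2 ≡ 3; y = λ·(1 - 3) - 11 ≡ 9. → (3, 9)
double: tangent at (3, 9): λ = (3·3² + 5)/(2·9) ≡ 13/18. 18⁻¹ ≡ 18 (mod 19) since 18·18 = 324 ≡ 1, so λ ≡ 13·18 ≡ 6.
  x = λ² - 3 - 3 = 36 - 6 ≡ 11; y = λ·(3 - 11) - 9 ≡ 0. → (11, 0)
add G: (11, 0) + (1, 11). λ = (11 - 0)/(1 - 11) ≡ 11/9 mod 19. 9⁻¹ ≡ 17 (mod 19), so λ ≡ 16.
  x = λ² - 11 - 1 = 256 - 12 ≡ 16; y = λ·(11 - 16) - 0 ≡ 15. → (16, 15)
double: tangent at (16, 15): λ = (3·16² + 5)/(2·15) ≡ 13/11. 11⁻¹ ≡ 7 (mod 19), so λ ≡ 13·7 ≡ 15.
  x = λ² - 16 - 16 = 225 - 32 ≡ 3; y = λ·(16 - 3) - 15 ≡ 9. → (3, 9)
add G: (3, 9) + (1, 11). λ = (11 - 9)/(1 - 3) ≡ 2/17 mod 19. 17⁻¹ ≡ 9 (mod 19), so λ ≡ 18.
  x = λ² - 3 - 1 = 324 - 4 ≡ 16; y = λ·(3 - 16) - 9 ≡ 4. → (16, 4)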